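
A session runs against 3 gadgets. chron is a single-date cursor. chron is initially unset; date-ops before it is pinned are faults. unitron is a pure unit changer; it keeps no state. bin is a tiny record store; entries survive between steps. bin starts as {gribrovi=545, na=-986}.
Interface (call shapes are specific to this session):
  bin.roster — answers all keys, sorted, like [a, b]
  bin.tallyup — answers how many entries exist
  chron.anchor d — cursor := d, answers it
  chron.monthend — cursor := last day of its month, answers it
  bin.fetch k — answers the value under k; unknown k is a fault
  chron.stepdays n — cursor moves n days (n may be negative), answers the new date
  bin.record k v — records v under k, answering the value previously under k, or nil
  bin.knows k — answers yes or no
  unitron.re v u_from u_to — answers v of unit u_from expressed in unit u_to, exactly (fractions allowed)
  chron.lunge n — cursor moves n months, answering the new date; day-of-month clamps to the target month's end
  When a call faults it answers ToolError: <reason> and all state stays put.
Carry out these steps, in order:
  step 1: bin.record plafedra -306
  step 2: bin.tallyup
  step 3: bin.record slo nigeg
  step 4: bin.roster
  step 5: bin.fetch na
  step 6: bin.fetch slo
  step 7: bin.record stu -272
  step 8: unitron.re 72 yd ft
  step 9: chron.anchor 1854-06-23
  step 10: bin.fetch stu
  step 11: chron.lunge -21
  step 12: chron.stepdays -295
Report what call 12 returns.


$ record plafedra -306
[out] nil
$ tallyup
[out] 3
$ record slo nigeg
[out] nil
$ roster
[out] [gribrovi, na, plafedra, slo]
$ fetch na
[out] -986
$ fetch slo
[out] nigeg
$ record stu -272
[out] nil
$ re 72 yd ft
[out] 216
$ anchor 1854-06-23
[out] 1854-06-23
$ fetch stu
[out] -272
$ lunge -21
[out] 1852-09-23
$ stepdays -295
[out] 1851-12-03

Answer: 1851-12-03


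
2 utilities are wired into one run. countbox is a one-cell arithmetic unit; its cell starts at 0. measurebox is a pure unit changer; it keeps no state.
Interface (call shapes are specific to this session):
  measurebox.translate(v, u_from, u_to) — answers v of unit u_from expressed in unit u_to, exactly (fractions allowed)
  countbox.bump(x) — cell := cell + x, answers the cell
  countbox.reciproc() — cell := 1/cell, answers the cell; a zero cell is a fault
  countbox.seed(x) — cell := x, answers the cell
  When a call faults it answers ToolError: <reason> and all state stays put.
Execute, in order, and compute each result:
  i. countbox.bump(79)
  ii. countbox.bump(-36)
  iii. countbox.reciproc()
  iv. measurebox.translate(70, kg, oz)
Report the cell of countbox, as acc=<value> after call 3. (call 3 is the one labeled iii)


> countbox.bump x=79
= 79
> countbox.bump x=-36
= 43
> countbox.reciproc
= 1/43
> measurebox.translate v=70 u_from=kg u_to=oz
= 16000000000/6479891

Answer: acc=1/43


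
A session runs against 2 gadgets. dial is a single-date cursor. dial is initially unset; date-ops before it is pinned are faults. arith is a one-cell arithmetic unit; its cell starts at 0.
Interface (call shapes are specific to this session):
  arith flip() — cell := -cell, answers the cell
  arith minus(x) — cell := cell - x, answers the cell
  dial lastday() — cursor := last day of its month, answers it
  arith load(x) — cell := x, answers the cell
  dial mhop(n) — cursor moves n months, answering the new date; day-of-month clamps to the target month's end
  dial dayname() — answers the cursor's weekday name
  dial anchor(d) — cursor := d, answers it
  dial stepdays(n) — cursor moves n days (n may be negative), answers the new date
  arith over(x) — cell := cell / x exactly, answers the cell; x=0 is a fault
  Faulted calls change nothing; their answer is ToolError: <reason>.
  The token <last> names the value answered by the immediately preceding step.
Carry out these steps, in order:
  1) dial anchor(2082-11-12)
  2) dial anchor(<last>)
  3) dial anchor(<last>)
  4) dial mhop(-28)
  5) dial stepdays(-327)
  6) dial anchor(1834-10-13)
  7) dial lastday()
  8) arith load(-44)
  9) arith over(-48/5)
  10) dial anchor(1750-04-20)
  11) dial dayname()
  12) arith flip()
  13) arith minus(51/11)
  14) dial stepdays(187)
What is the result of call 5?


Answer: 2079-08-20

Derivation:
I run dial anchor using d→2082-11-12, which returns 2082-11-12.
I run dial anchor using d→<last>, and observe 2082-11-12.
I call dial anchor using d→<last>, — result: 2082-11-12.
Using dial mhop using n→-28, and get 2080-07-12.
Next I call dial stepdays using n→-327, → 2079-08-20.
Then dial anchor using d→1834-10-13, and see 1834-10-13.
I invoke dial lastday(), which returns 1834-10-31.
Using arith load using x→-44, giving -44.
I use arith over using x→-48/5, which returns 55/12.
I invoke dial anchor using d→1750-04-20: 1750-04-20.
I use dial dayname: Monday.
Then arith flip: -55/12.
I call arith minus using x→51/11, and see -1217/132.
I call dial stepdays using n→187, giving 1750-10-24.


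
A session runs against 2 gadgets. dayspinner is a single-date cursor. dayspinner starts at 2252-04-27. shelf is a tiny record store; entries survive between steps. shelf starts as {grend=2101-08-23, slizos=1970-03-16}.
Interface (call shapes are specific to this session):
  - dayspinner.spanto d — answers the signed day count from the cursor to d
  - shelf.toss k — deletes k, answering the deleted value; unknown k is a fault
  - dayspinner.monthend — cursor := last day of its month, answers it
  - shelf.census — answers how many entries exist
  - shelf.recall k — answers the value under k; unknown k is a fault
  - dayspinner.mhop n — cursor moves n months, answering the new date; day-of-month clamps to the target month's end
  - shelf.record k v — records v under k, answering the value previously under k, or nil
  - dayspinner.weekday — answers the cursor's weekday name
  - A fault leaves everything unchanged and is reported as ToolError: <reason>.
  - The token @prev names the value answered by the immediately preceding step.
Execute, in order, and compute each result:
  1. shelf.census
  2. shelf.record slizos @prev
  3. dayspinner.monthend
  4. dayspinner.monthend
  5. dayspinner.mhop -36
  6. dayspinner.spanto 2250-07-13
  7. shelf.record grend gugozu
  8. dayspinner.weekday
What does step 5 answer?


Answer: 2249-04-30

Derivation:
Step: shelf.census[]
Result: 2
Step: shelf.record[slizos; @prev]
Result: 1970-03-16
Step: dayspinner.monthend[]
Result: 2252-04-30
Step: dayspinner.monthend[]
Result: 2252-04-30
Step: dayspinner.mhop[-36]
Result: 2249-04-30
Step: dayspinner.spanto[2250-07-13]
Result: 439
Step: shelf.record[grend; gugozu]
Result: 2101-08-23
Step: dayspinner.weekday[]
Result: Monday


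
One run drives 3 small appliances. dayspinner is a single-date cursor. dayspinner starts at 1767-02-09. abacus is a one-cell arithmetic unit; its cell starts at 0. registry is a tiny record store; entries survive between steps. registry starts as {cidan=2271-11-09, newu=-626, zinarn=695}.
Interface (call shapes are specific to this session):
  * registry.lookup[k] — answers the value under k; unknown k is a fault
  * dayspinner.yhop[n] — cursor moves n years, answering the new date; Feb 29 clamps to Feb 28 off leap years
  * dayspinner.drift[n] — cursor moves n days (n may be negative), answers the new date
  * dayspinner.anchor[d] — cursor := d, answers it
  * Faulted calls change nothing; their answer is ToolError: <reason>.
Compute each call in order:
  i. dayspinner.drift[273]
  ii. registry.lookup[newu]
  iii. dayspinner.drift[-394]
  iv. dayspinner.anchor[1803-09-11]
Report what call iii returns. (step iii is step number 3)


Answer: 1766-10-11

Derivation:
-- drift(n→273) => 1767-11-09
-- lookup(k→newu) => -626
-- drift(n→-394) => 1766-10-11
-- anchor(d→1803-09-11) => 1803-09-11


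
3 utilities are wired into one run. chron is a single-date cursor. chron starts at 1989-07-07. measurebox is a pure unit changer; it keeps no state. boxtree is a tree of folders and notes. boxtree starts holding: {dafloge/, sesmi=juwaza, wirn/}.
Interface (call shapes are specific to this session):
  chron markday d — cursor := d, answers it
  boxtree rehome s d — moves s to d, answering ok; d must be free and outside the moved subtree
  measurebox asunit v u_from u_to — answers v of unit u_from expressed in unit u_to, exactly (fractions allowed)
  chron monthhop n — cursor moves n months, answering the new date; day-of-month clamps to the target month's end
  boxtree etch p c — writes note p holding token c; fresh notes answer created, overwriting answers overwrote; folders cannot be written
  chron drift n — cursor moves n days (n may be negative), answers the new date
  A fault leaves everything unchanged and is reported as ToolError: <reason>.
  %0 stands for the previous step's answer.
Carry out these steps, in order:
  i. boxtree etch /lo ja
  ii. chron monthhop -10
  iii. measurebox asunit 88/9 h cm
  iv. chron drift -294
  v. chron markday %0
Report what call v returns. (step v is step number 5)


Answer: 1987-11-18

Derivation:
% boxtree etch(p→/lo, c→ja) -> created
% chron monthhop(n→-10) -> 1988-09-07
% measurebox asunit(v→88/9, u_from→h, u_to→cm) -> ToolError: incompatible units
% chron drift(n→-294) -> 1987-11-18
% chron markday(d→%0) -> 1987-11-18


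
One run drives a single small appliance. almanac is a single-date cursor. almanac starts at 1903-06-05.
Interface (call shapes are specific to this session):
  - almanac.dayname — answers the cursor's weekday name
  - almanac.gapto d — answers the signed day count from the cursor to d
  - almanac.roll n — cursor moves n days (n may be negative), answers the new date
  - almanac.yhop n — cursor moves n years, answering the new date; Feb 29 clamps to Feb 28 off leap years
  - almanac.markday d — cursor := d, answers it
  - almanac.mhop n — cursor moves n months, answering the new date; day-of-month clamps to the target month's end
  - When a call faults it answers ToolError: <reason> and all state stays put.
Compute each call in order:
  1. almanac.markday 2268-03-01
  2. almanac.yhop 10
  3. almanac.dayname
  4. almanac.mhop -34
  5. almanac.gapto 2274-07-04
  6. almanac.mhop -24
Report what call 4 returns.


Answer: 2275-05-01

Derivation:
[in] almanac.markday d: 2268-03-01
:: 2268-03-01
[in] almanac.yhop n: 10
:: 2278-03-01
[in] almanac.dayname
:: Friday
[in] almanac.mhop n: -34
:: 2275-05-01
[in] almanac.gapto d: 2274-07-04
:: -301
[in] almanac.mhop n: -24
:: 2273-05-01


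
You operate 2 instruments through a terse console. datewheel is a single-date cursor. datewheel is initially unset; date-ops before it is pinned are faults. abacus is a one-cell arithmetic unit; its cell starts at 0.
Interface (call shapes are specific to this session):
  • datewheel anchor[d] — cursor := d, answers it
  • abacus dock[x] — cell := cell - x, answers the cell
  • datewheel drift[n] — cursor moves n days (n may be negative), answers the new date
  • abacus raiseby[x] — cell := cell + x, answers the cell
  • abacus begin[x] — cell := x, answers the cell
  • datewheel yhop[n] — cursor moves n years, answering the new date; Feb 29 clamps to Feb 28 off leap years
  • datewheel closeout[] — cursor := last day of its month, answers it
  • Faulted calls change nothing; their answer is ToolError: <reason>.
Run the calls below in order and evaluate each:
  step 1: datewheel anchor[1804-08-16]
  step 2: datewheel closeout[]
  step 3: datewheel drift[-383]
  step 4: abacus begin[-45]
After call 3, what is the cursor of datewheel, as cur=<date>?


Answer: cur=1803-08-14

Derivation:
> datewheel anchor d=1804-08-16
:: 1804-08-16
> datewheel closeout
:: 1804-08-31
> datewheel drift n=-383
:: 1803-08-14
> abacus begin x=-45
:: -45


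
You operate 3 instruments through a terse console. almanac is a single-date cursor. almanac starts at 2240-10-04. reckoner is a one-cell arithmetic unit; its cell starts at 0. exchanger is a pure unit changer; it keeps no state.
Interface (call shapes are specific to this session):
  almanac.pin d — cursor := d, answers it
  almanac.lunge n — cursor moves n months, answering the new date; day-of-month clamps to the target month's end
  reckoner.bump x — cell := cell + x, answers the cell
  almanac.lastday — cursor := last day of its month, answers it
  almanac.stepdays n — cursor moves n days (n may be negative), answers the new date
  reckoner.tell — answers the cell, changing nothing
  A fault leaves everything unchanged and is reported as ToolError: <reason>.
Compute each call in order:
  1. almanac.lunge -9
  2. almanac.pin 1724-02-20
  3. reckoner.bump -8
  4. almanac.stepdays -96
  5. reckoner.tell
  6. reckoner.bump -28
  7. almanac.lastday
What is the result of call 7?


Next I call lunge on n=-9: 2240-01-04.
Invoking pin on d=1724-02-20, giving 1724-02-20.
I call bump on x=-8, which returns -8.
Invoking stepdays on n=-96: 1723-11-16.
I try tell(), which returns -8.
I try bump on x=-28, yielding -36.
Now I run lastday: 1723-11-30.

Answer: 1723-11-30


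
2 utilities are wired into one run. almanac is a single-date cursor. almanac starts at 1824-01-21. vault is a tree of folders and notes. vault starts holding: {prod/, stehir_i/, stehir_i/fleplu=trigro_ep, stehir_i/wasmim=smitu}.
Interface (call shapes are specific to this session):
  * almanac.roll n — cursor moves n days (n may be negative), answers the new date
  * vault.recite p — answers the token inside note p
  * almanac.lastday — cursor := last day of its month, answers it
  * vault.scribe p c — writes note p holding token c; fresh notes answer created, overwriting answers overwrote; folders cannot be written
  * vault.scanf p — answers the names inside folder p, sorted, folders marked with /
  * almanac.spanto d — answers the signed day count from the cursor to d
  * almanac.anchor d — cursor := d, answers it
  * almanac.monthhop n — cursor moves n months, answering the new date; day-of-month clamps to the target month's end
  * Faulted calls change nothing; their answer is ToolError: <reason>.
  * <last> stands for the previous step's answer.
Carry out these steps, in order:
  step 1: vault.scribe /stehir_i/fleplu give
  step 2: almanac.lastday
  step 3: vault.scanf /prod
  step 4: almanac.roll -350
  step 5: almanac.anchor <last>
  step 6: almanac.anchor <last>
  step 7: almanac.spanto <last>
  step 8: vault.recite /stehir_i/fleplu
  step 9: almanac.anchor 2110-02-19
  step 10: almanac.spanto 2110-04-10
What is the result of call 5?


Answer: 1823-02-15

Derivation:
~$ vault.scribe /stehir_i/fleplu give
= overwrote
~$ almanac.lastday
= 1824-01-31
~$ vault.scanf /prod
= []
~$ almanac.roll -350
= 1823-02-15
~$ almanac.anchor <last>
= 1823-02-15
~$ almanac.anchor <last>
= 1823-02-15
~$ almanac.spanto <last>
= 0
~$ vault.recite /stehir_i/fleplu
= give
~$ almanac.anchor 2110-02-19
= 2110-02-19
~$ almanac.spanto 2110-04-10
= 50


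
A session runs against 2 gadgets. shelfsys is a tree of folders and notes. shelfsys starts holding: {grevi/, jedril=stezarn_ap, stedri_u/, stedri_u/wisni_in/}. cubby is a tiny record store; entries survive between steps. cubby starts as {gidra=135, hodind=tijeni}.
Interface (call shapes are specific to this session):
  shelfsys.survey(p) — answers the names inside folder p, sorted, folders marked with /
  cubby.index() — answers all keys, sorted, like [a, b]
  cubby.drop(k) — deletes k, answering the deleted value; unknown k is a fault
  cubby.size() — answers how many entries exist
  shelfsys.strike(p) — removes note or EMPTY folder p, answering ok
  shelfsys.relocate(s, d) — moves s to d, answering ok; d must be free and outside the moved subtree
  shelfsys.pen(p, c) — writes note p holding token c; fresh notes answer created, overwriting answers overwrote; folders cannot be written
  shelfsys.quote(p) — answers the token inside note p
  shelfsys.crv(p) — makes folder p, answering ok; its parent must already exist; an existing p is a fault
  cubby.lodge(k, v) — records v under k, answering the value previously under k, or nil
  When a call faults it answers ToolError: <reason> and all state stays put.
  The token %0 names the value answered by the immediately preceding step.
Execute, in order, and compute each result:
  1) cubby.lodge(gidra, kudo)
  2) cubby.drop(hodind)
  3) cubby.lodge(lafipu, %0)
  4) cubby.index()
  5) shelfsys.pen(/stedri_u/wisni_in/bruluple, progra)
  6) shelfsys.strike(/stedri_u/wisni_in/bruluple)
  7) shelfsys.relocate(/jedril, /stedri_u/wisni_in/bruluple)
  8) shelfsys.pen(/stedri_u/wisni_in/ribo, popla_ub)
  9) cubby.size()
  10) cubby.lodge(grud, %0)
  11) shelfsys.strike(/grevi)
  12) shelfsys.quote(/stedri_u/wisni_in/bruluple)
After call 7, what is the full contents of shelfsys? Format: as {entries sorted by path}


~$ lodge gidra kudo
  135
~$ drop hodind
  tijeni
~$ lodge lafipu %0
  nil
~$ index
  [gidra, lafipu]
~$ pen /stedri_u/wisni_in/bruluple progra
  created
~$ strike /stedri_u/wisni_in/bruluple
  ok
~$ relocate /jedril /stedri_u/wisni_in/bruluple
  ok
~$ pen /stedri_u/wisni_in/ribo popla_ub
  created
~$ size
  2
~$ lodge grud %0
  nil
~$ strike /grevi
  ok
~$ quote /stedri_u/wisni_in/bruluple
  stezarn_ap

Answer: {grevi/, stedri_u/, stedri_u/wisni_in/, stedri_u/wisni_in/bruluple=stezarn_ap}


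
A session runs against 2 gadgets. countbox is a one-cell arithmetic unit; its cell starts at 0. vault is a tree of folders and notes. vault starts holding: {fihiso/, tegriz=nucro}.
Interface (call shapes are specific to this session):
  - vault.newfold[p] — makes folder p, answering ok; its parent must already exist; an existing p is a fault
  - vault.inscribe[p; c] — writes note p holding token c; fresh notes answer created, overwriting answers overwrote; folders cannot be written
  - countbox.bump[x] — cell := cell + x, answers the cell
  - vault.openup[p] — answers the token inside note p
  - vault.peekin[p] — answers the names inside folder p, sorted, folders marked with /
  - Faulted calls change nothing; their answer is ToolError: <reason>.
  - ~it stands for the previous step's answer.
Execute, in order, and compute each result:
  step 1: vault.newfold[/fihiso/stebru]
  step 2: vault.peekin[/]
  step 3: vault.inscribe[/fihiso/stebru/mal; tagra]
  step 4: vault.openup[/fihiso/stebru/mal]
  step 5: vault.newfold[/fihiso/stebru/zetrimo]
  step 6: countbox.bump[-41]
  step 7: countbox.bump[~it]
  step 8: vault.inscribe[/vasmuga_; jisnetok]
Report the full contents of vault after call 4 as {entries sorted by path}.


Do: vault.newfold[/fihiso/stebru]
See: ok
Do: vault.peekin[/]
See: [fihiso/, tegriz]
Do: vault.inscribe[/fihiso/stebru/mal; tagra]
See: created
Do: vault.openup[/fihiso/stebru/mal]
See: tagra
Do: vault.newfold[/fihiso/stebru/zetrimo]
See: ok
Do: countbox.bump[-41]
See: -41
Do: countbox.bump[~it]
See: -82
Do: vault.inscribe[/vasmuga_; jisnetok]
See: created

Answer: {fihiso/, fihiso/stebru/, fihiso/stebru/mal=tagra, tegriz=nucro}


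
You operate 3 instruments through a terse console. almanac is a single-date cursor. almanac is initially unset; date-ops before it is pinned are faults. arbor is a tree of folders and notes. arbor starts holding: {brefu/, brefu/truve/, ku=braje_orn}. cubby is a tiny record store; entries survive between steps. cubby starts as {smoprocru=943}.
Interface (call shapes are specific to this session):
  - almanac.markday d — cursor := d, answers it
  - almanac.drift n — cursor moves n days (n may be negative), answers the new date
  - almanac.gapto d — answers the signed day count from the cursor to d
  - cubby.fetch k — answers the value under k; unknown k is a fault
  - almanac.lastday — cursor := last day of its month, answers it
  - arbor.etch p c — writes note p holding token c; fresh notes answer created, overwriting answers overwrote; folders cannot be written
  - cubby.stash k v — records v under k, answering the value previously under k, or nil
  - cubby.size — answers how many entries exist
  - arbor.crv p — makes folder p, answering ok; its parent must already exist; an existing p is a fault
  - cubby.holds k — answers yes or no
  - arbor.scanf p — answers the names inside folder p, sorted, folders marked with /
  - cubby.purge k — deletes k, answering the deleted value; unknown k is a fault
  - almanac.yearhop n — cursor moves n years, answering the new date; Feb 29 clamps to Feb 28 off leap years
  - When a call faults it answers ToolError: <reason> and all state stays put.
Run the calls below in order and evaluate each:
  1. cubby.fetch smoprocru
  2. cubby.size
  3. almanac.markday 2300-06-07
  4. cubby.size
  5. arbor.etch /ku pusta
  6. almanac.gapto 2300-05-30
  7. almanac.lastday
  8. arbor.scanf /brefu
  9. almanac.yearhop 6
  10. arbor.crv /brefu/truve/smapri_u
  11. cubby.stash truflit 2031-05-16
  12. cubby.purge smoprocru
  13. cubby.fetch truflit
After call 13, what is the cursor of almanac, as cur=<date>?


Step: fetch[k: smoprocru]
Result: 943
Step: size[]
Result: 1
Step: markday[d: 2300-06-07]
Result: 2300-06-07
Step: size[]
Result: 1
Step: etch[p: /ku; c: pusta]
Result: overwrote
Step: gapto[d: 2300-05-30]
Result: -8
Step: lastday[]
Result: 2300-06-30
Step: scanf[p: /brefu]
Result: [truve/]
Step: yearhop[n: 6]
Result: 2306-06-30
Step: crv[p: /brefu/truve/smapri_u]
Result: ok
Step: stash[k: truflit; v: 2031-05-16]
Result: nil
Step: purge[k: smoprocru]
Result: 943
Step: fetch[k: truflit]
Result: 2031-05-16

Answer: cur=2306-06-30


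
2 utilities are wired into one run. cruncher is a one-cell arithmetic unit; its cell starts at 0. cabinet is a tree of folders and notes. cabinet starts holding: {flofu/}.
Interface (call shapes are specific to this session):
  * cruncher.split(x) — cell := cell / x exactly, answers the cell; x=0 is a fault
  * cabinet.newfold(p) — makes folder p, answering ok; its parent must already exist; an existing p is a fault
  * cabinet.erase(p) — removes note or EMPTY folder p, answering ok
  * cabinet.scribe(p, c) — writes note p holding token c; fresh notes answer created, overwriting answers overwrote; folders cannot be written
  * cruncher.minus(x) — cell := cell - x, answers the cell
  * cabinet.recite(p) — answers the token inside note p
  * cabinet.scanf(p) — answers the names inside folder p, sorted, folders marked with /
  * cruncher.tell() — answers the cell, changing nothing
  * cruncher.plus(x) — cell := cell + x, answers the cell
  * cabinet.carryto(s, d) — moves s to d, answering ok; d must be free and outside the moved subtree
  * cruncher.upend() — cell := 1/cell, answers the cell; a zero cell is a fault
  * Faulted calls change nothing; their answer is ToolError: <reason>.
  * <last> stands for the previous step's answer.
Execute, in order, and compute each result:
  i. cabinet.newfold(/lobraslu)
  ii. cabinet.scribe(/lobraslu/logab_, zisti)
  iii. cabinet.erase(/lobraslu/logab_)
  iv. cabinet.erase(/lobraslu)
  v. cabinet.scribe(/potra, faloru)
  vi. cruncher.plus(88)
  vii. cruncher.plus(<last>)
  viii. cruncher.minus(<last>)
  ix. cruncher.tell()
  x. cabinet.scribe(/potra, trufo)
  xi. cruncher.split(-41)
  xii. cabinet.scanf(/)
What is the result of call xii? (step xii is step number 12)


Answer: [flofu/, potra]

Derivation:
% cabinet.newfold /lobraslu
:: ok
% cabinet.scribe /lobraslu/logab_ zisti
:: created
% cabinet.erase /lobraslu/logab_
:: ok
% cabinet.erase /lobraslu
:: ok
% cabinet.scribe /potra faloru
:: created
% cruncher.plus 88
:: 88
% cruncher.plus <last>
:: 176
% cruncher.minus <last>
:: 0
% cruncher.tell
:: 0
% cabinet.scribe /potra trufo
:: overwrote
% cruncher.split -41
:: 0
% cabinet.scanf /
:: [flofu/, potra]


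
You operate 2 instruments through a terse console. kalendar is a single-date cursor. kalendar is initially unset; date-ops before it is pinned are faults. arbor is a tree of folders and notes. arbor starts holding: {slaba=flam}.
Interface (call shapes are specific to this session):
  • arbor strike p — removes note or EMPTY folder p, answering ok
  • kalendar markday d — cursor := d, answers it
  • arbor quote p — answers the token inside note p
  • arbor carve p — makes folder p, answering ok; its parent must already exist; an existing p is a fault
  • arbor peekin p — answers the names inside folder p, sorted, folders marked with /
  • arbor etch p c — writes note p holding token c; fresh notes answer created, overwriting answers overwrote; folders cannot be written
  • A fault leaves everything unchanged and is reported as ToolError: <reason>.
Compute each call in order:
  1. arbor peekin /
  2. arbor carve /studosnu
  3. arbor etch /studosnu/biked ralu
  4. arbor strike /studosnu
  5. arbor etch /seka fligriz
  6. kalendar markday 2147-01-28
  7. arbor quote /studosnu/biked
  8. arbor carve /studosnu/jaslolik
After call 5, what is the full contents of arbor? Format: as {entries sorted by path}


Answer: {seka=fligriz, slaba=flam, studosnu/, studosnu/biked=ralu}

Derivation:
Invoking arbor peekin passing /, → [slaba].
Then arbor carve passing /studosnu, and get ok.
Then arbor etch passing /studosnu/biked, ralu: created.
I run arbor strike passing /studosnu, and see ToolError: not empty.
Invoking arbor etch passing /seka, fligriz, and see created.
Calling kalendar markday passing 2147-01-28, — result: 2147-01-28.
I call arbor quote passing /studosnu/biked, yielding ralu.
I use arbor carve passing /studosnu/jaslolik, and get ok.


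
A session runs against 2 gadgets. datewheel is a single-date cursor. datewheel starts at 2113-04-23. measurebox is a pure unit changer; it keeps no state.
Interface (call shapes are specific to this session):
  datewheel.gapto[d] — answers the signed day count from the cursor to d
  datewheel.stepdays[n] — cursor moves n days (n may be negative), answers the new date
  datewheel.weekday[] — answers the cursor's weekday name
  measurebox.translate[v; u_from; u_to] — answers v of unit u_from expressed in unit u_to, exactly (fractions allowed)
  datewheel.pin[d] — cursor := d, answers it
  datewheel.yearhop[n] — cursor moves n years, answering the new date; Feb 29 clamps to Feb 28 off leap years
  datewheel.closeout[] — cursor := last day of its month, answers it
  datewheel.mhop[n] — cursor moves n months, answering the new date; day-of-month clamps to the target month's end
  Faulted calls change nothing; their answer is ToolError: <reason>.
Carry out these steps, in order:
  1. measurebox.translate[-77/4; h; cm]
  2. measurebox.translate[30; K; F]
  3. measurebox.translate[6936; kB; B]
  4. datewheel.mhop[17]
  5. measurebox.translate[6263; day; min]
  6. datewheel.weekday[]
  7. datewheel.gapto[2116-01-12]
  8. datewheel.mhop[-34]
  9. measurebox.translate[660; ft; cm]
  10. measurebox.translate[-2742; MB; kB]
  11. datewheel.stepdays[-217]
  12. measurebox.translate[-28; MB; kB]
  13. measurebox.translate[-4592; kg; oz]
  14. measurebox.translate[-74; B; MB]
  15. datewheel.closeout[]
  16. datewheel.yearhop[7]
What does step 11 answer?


Answer: 2111-04-20

Derivation:
[in] translate -77/4 h cm
  ToolError: incompatible units
[in] translate 30 K F
  -40567/100
[in] translate 6936 kB B
  6936000
[in] mhop 17
  2114-09-23
[in] translate 6263 day min
  9018720
[in] weekday
  Sunday
[in] gapto 2116-01-12
  476
[in] mhop -34
  2111-11-23
[in] translate 660 ft cm
  100584/5
[in] translate -2742 MB kB
  -2742000
[in] stepdays -217
  2111-04-20
[in] translate -28 MB kB
  -28000
[in] translate -4592 kg oz
  -1049600000000/6479891
[in] translate -74 B MB
  -37/500000
[in] closeout
  2111-04-30
[in] yearhop 7
  2118-04-30


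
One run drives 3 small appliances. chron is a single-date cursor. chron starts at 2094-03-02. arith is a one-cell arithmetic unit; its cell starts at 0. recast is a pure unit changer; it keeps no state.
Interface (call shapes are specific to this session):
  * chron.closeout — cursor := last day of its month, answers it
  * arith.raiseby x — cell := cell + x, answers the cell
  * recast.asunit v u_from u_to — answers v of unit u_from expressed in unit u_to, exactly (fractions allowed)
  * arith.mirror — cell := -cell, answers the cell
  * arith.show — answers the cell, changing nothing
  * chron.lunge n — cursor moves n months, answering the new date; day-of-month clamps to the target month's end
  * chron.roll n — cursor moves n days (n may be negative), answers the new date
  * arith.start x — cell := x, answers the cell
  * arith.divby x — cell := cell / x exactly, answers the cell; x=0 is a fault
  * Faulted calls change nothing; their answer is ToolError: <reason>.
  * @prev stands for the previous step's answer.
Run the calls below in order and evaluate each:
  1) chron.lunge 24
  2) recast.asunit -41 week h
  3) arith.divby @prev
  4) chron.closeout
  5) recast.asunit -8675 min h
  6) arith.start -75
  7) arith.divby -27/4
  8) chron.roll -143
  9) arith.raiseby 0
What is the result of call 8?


Answer: 2095-11-09

Derivation:
$ lunge n: 24
:: 2096-03-02
$ asunit v: -41 u_from: week u_to: h
:: -6888
$ divby x: @prev
:: 0
$ closeout
:: 2096-03-31
$ asunit v: -8675 u_from: min u_to: h
:: -1735/12
$ start x: -75
:: -75
$ divby x: -27/4
:: 100/9
$ roll n: -143
:: 2095-11-09
$ raiseby x: 0
:: 100/9


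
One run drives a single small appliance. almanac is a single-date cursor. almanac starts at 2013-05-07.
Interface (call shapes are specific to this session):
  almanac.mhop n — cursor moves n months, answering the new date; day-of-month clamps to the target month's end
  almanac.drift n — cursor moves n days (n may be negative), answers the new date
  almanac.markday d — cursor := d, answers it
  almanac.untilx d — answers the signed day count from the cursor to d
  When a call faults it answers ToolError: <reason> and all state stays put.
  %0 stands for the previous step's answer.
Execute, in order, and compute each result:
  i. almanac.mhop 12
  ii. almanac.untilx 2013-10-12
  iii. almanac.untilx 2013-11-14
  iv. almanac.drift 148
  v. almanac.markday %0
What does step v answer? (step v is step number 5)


Answer: 2014-10-02

Derivation:
// almanac.mhop(n=12) : 2014-05-07
// almanac.untilx(d=2013-10-12) : -207
// almanac.untilx(d=2013-11-14) : -174
// almanac.drift(n=148) : 2014-10-02
// almanac.markday(d=%0) : 2014-10-02


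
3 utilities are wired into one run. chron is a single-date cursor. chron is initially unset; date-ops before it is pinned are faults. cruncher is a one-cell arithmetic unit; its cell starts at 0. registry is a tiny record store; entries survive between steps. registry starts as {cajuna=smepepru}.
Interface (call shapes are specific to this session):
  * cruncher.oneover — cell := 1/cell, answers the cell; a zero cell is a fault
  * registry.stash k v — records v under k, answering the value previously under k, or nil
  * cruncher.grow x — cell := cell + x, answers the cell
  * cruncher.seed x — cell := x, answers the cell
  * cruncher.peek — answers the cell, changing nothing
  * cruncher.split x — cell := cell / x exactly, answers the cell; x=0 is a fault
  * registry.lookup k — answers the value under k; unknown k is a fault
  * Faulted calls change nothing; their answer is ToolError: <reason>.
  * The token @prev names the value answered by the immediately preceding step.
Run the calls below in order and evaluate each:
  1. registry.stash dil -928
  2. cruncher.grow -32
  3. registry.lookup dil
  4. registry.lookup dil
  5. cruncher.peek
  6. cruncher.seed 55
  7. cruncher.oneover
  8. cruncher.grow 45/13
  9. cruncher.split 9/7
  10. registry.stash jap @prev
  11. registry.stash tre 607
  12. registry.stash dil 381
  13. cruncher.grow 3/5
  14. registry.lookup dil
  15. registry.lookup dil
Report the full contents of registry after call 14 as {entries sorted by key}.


Answer: {cajuna=smepepru, dil=381, jap=17416/6435, tre=607}

Derivation:
==> registry.stash(k=dil, v=-928)
<== nil
==> cruncher.grow(x=-32)
<== -32
==> registry.lookup(k=dil)
<== -928
==> registry.lookup(k=dil)
<== -928
==> cruncher.peek()
<== -32
==> cruncher.seed(x=55)
<== 55
==> cruncher.oneover()
<== 1/55
==> cruncher.grow(x=45/13)
<== 2488/715
==> cruncher.split(x=9/7)
<== 17416/6435
==> registry.stash(k=jap, v=@prev)
<== nil
==> registry.stash(k=tre, v=607)
<== nil
==> registry.stash(k=dil, v=381)
<== -928
==> cruncher.grow(x=3/5)
<== 21277/6435
==> registry.lookup(k=dil)
<== 381
==> registry.lookup(k=dil)
<== 381


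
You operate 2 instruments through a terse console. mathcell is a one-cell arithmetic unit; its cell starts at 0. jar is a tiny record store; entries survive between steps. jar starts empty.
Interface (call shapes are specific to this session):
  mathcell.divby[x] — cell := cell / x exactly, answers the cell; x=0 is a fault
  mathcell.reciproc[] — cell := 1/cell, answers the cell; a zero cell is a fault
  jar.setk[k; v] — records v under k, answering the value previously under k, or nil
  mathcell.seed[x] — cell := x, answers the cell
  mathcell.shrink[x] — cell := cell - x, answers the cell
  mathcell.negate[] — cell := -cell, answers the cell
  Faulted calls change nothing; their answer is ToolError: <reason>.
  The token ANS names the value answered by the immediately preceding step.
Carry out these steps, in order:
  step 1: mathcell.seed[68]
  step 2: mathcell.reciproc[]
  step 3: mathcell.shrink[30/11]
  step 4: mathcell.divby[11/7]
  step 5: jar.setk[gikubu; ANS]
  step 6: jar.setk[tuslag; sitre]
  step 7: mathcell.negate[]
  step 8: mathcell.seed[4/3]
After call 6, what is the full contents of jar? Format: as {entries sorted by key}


→ mathcell.seed(x→68)
← 68
→ mathcell.reciproc()
← 1/68
→ mathcell.shrink(x→30/11)
← -2029/748
→ mathcell.divby(x→11/7)
← -14203/8228
→ jar.setk(k→gikubu, v→ANS)
← nil
→ jar.setk(k→tuslag, v→sitre)
← nil
→ mathcell.negate()
← 14203/8228
→ mathcell.seed(x→4/3)
← 4/3

Answer: {gikubu=-14203/8228, tuslag=sitre}


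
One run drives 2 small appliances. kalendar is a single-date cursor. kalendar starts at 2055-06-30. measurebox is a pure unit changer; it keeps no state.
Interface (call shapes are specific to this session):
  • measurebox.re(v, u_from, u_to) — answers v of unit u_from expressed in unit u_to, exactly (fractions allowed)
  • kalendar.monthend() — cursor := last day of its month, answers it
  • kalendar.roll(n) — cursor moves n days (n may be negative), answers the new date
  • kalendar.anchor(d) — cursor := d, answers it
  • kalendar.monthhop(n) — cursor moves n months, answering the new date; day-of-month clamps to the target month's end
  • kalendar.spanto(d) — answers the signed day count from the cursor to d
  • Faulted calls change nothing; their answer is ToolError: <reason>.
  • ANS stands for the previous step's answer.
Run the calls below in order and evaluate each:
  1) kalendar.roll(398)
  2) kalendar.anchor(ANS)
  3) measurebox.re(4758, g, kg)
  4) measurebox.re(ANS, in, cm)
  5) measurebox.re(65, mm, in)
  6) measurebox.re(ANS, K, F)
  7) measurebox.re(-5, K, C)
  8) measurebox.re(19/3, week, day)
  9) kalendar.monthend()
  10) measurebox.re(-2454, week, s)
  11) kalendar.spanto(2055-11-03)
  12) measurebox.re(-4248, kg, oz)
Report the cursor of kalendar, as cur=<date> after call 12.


Step: kalendar.roll[n=398]
Result: 2056-08-01
Step: kalendar.anchor[d=ANS]
Result: 2056-08-01
Step: measurebox.re[v=4758; u_from=g; u_to=kg]
Result: 2379/500
Step: measurebox.re[v=ANS; u_from=in; u_to=cm]
Result: 302133/25000
Step: measurebox.re[v=65; u_from=mm; u_to=in]
Result: 325/127
Step: measurebox.re[v=ANS; u_from=K; u_to=F]
Result: -5779309/12700
Step: measurebox.re[v=-5; u_from=K; u_to=C]
Result: -5563/20
Step: measurebox.re[v=19/3; u_from=week; u_to=day]
Result: 133/3
Step: kalendar.monthend[]
Result: 2056-08-31
Step: measurebox.re[v=-2454; u_from=week; u_to=s]
Result: -1484179200
Step: kalendar.spanto[d=2055-11-03]
Result: -302
Step: measurebox.re[v=-4248; u_from=kg; u_to=oz]
Result: -6796800000000/45359237

Answer: cur=2056-08-31


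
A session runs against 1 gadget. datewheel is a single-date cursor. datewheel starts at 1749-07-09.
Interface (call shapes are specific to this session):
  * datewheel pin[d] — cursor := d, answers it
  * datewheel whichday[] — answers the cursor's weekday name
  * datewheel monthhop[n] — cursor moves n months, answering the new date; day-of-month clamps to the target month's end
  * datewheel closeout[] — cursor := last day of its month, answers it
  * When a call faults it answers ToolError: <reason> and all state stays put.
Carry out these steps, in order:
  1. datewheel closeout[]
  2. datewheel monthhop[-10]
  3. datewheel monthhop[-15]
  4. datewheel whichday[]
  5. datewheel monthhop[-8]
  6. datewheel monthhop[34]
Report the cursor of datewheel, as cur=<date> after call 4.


Answer: cur=1747-06-30

Derivation:
> datewheel closeout
= 1749-07-31
> datewheel monthhop n=-10
= 1748-09-30
> datewheel monthhop n=-15
= 1747-06-30
> datewheel whichday
= Friday
> datewheel monthhop n=-8
= 1746-10-30
> datewheel monthhop n=34
= 1749-08-30


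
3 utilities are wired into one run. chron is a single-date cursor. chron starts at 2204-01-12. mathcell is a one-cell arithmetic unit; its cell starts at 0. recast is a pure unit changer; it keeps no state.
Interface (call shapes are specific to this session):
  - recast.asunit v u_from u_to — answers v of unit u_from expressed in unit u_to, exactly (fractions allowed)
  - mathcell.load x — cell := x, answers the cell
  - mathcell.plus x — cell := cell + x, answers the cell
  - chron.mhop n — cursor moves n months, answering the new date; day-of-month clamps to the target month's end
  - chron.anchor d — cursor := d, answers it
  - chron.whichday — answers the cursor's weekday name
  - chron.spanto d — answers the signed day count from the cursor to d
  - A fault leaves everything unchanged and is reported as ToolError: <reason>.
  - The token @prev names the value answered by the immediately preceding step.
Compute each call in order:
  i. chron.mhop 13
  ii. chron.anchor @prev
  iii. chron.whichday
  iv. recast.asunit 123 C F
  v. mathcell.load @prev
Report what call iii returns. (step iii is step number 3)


Answer: Tuesday

Derivation:
# 1. chron.mhop(n→13) ~> 2205-02-12
# 2. chron.anchor(d→@prev) ~> 2205-02-12
# 3. chron.whichday() ~> Tuesday
# 4. recast.asunit(v→123, u_from→C, u_to→F) ~> 1267/5
# 5. mathcell.load(x→@prev) ~> 1267/5


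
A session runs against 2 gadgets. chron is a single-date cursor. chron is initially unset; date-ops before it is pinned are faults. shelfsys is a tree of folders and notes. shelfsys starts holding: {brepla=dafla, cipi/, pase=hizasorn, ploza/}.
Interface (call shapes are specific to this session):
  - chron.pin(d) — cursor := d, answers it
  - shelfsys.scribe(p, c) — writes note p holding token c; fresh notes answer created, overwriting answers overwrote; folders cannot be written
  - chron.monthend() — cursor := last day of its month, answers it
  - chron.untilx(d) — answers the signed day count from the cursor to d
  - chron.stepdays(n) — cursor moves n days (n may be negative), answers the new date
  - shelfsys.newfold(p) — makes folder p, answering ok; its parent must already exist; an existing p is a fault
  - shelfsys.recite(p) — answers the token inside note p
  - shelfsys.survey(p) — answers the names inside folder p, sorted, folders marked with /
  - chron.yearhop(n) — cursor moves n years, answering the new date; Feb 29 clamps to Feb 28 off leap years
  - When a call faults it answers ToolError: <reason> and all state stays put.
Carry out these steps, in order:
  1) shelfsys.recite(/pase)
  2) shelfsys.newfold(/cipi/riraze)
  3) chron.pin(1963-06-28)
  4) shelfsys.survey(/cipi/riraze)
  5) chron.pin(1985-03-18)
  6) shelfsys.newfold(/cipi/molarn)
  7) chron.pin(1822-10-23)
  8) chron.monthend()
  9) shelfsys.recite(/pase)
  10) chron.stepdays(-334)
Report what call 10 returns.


Answer: 1821-12-01

Derivation:
Calling recite using p→/pase, and observe hizasorn.
Then newfold using p→/cipi/riraze, → ok.
Using pin using d→1963-06-28, — result: 1963-06-28.
Calling survey using p→/cipi/riraze, giving [].
I try pin using d→1985-03-18, and observe 1985-03-18.
Then newfold using p→/cipi/molarn, — result: ok.
I try pin using d→1822-10-23: 1822-10-23.
Using monthend, and see 1822-10-31.
Now I run recite using p→/pase, and observe hizasorn.
Now I run stepdays using n→-334, and get 1821-12-01.
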